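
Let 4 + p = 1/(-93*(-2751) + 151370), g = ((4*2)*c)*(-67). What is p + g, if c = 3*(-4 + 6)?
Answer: -1311225859/407213 ≈ -3220.0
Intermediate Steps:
c = 6 (c = 3*2 = 6)
g = -3216 (g = ((4*2)*6)*(-67) = (8*6)*(-67) = 48*(-67) = -3216)
p = -1628851/407213 (p = -4 + 1/(-93*(-2751) + 151370) = -4 + 1/(255843 + 151370) = -4 + 1/407213 = -1628851/407213 ≈ -4.0000)
p + g = -1628851/407213 - 3216 = -1311225859/407213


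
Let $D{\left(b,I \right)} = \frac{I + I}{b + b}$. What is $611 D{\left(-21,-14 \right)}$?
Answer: $\frac{1222}{3} \approx 407.33$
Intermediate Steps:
$D{\left(b,I \right)} = \frac{I}{b}$ ($D{\left(b,I \right)} = \frac{2 I}{2 b} = 2 I \frac{1}{2 b} = \frac{I}{b}$)
$611 D{\left(-21,-14 \right)} = 611 \left(- \frac{14}{-21}\right) = 611 \left(\left(-14\right) \left(- \frac{1}{21}\right)\right) = 611 \cdot \frac{2}{3} = \frac{1222}{3}$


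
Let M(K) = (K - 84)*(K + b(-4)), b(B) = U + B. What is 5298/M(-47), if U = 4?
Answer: 5298/6157 ≈ 0.86048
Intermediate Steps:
b(B) = 4 + B
M(K) = K*(-84 + K) (M(K) = (K - 84)*(K + (4 - 4)) = (-84 + K)*(K + 0) = (-84 + K)*K = K*(-84 + K))
5298/M(-47) = 5298/((-47*(-84 - 47))) = 5298/((-47*(-131))) = 5298/6157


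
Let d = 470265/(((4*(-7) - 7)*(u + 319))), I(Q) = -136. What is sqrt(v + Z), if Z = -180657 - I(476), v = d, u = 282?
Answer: 10*I*sqrt(31954096013)/4207 ≈ 424.9*I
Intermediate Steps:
d = -94053/4207 (d = 470265/(((4*(-7) - 7)*(282 + 319))) = 470265/(((-28 - 7)*601)) = 470265/((-35*601)) = 470265/(-21035) = 470265*(-1/21035) = -94053/4207 ≈ -22.356)
v = -94053/4207 ≈ -22.356
Z = -180521 (Z = -180657 - 1*(-136) = -180657 + 136 = -180521)
sqrt(v + Z) = sqrt(-94053/4207 - 180521) = sqrt(-759545900/4207) = 10*I*sqrt(31954096013)/4207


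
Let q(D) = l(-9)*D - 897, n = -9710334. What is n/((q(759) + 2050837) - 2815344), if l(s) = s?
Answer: 9710334/772235 ≈ 12.574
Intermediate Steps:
q(D) = -897 - 9*D (q(D) = -9*D - 897 = -897 - 9*D)
n/((q(759) + 2050837) - 2815344) = -9710334/(((-897 - 9*759) + 2050837) - 2815344) = -9710334/(((-897 - 6831) + 2050837) - 2815344) = -9710334/((-7728 + 2050837) - 2815344) = -9710334/(2043109 - 2815344) = -9710334/(-772235) = -9710334*(-1/772235) = 9710334/772235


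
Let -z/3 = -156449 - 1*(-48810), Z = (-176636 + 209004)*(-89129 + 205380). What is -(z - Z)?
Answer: 3762489451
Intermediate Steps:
Z = 3762812368 (Z = 32368*116251 = 3762812368)
z = 322917 (z = -3*(-156449 - 1*(-48810)) = -3*(-156449 + 48810) = -3*(-107639) = 322917)
-(z - Z) = -(322917 - 1*3762812368) = -(322917 - 3762812368) = -1*(-3762489451) = 3762489451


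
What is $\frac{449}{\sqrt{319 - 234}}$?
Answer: $\frac{449 \sqrt{85}}{85} \approx 48.701$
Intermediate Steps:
$\frac{449}{\sqrt{319 - 234}} = \frac{449}{\sqrt{85}} = 449 \frac{\sqrt{85}}{85} = \frac{449 \sqrt{85}}{85}$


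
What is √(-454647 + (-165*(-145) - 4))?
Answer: I*√430726 ≈ 656.3*I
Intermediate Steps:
√(-454647 + (-165*(-145) - 4)) = √(-454647 + (23925 - 4)) = √(-454647 + 23921) = √(-430726) = I*√430726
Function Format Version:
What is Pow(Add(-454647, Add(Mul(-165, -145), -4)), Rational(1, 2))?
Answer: Mul(I, Pow(430726, Rational(1, 2))) ≈ Mul(656.30, I)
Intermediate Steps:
Pow(Add(-454647, Add(Mul(-165, -145), -4)), Rational(1, 2)) = Pow(Add(-454647, Add(23925, -4)), Rational(1, 2)) = Pow(Add(-454647, 23921), Rational(1, 2)) = Pow(-430726, Rational(1, 2)) = Mul(I, Pow(430726, Rational(1, 2)))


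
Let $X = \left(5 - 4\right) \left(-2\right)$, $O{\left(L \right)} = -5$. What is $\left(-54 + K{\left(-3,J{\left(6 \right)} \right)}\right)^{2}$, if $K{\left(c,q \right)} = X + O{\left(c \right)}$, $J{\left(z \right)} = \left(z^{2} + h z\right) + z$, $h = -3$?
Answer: $3721$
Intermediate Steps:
$J{\left(z \right)} = z^{2} - 2 z$ ($J{\left(z \right)} = \left(z^{2} - 3 z\right) + z = z^{2} - 2 z$)
$X = -2$ ($X = 1 \left(-2\right) = -2$)
$K{\left(c,q \right)} = -7$ ($K{\left(c,q \right)} = -2 - 5 = -7$)
$\left(-54 + K{\left(-3,J{\left(6 \right)} \right)}\right)^{2} = \left(-54 - 7\right)^{2} = \left(-61\right)^{2} = 3721$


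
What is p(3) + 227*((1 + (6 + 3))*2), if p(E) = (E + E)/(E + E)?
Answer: 4541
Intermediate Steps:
p(E) = 1 (p(E) = (2*E)/((2*E)) = (2*E)*(1/(2*E)) = 1)
p(3) + 227*((1 + (6 + 3))*2) = 1 + 227*((1 + (6 + 3))*2) = 1 + 227*((1 + 9)*2) = 1 + 227*(10*2) = 1 + 227*20 = 1 + 4540 = 4541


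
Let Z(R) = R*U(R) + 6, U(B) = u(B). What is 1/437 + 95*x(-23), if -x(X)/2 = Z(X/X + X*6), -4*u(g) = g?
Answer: 778198677/874 ≈ 8.9039e+5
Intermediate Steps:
u(g) = -g/4
U(B) = -B/4
Z(R) = 6 - R²/4 (Z(R) = R*(-R/4) + 6 = -R²/4 + 6 = 6 - R²/4)
x(X) = -12 + (1 + 6*X)²/2 (x(X) = -2*(6 - (X/X + X*6)²/4) = -2*(6 - (1 + 6*X)²/4) = -12 + (1 + 6*X)²/2)
1/437 + 95*x(-23) = 1/437 + 95*(-12 + (1 + 6*(-23))²/2) = 1/437 + 95*(-12 + (1 - 138)²/2) = 1/437 + 95*(-12 + (½)*(-137)²) = 1/437 + 95*(-12 + (½)*18769) = 1/437 + 95*(-12 + 18769/2) = 1/437 + 95*(18745/2) = 1/437 + 1780775/2 = 778198677/874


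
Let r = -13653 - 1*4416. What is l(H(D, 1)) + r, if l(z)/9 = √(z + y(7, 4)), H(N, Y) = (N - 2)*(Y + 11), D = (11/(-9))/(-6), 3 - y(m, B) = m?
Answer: -18069 + 3*I*√230 ≈ -18069.0 + 45.497*I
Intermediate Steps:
y(m, B) = 3 - m
D = 11/54 (D = (11*(-⅑))*(-⅙) = -11/9*(-⅙) = 11/54 ≈ 0.20370)
H(N, Y) = (-2 + N)*(11 + Y)
l(z) = 9*√(-4 + z) (l(z) = 9*√(z + (3 - 1*7)) = 9*√(z + (3 - 7)) = 9*√(z - 4) = 9*√(-4 + z))
r = -18069 (r = -13653 - 4416 = -18069)
l(H(D, 1)) + r = 9*√(-4 + (-22 - 2*1 + 11*(11/54) + (11/54)*1)) - 18069 = 9*√(-4 + (-22 - 2 + 121/54 + 11/54)) - 18069 = 9*√(-4 - 194/9) - 18069 = 9*√(-230/9) - 18069 = 9*(I*√230/3) - 18069 = 3*I*√230 - 18069 = -18069 + 3*I*√230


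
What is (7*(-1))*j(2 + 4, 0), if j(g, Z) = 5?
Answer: -35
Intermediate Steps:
(7*(-1))*j(2 + 4, 0) = (7*(-1))*5 = -7*5 = -35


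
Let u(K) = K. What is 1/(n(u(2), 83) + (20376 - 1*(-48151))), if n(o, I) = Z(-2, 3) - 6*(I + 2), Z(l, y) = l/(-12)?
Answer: 6/408103 ≈ 1.4702e-5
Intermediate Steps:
Z(l, y) = -l/12 (Z(l, y) = l*(-1/12) = -l/12)
n(o, I) = -71/6 - 6*I (n(o, I) = -1/12*(-2) - 6*(I + 2) = 1/6 - 6*(2 + I) = 1/6 - (12 + 6*I) = 1/6 + (-12 - 6*I) = -71/6 - 6*I)
1/(n(u(2), 83) + (20376 - 1*(-48151))) = 1/((-71/6 - 6*83) + (20376 - 1*(-48151))) = 1/((-71/6 - 498) + (20376 + 48151)) = 1/(-3059/6 + 68527) = 1/(408103/6) = 6/408103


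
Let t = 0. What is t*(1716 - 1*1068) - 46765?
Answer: -46765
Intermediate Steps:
t*(1716 - 1*1068) - 46765 = 0*(1716 - 1*1068) - 46765 = 0*(1716 - 1068) - 46765 = 0*648 - 46765 = 0 - 46765 = -46765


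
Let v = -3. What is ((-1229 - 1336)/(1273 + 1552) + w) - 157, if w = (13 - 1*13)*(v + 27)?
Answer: -89218/565 ≈ -157.91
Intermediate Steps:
w = 0 (w = (13 - 1*13)*(-3 + 27) = (13 - 13)*24 = 0*24 = 0)
((-1229 - 1336)/(1273 + 1552) + w) - 157 = ((-1229 - 1336)/(1273 + 1552) + 0) - 157 = (-2565/2825 + 0) - 157 = (-2565*1/2825 + 0) - 157 = (-513/565 + 0) - 157 = -513/565 - 157 = -89218/565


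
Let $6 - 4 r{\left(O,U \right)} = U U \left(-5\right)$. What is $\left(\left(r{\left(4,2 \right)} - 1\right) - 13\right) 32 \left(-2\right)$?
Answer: $480$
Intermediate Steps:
$r{\left(O,U \right)} = \frac{3}{2} + \frac{5 U^{2}}{4}$ ($r{\left(O,U \right)} = \frac{3}{2} - \frac{U U \left(-5\right)}{4} = \frac{3}{2} - \frac{U \left(- 5 U\right)}{4} = \frac{3}{2} - \frac{\left(-5\right) U^{2}}{4} = \frac{3}{2} + \frac{5 U^{2}}{4}$)
$\left(\left(r{\left(4,2 \right)} - 1\right) - 13\right) 32 \left(-2\right) = \left(\left(\left(\frac{3}{2} + \frac{5 \cdot 2^{2}}{4}\right) - 1\right) - 13\right) 32 \left(-2\right) = \left(\left(\left(\frac{3}{2} + \frac{5}{4} \cdot 4\right) - 1\right) - 13\right) 32 \left(-2\right) = \left(\left(\left(\frac{3}{2} + 5\right) - 1\right) - 13\right) 32 \left(-2\right) = \left(\left(\frac{13}{2} - 1\right) - 13\right) 32 \left(-2\right) = \left(\frac{11}{2} - 13\right) 32 \left(-2\right) = \left(- \frac{15}{2}\right) 32 \left(-2\right) = \left(-240\right) \left(-2\right) = 480$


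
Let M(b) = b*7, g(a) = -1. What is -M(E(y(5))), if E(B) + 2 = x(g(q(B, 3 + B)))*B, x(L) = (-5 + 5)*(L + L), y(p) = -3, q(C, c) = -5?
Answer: 14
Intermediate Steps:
x(L) = 0 (x(L) = 0*(2*L) = 0)
E(B) = -2 (E(B) = -2 + 0*B = -2 + 0 = -2)
M(b) = 7*b
-M(E(y(5))) = -7*(-2) = -1*(-14) = 14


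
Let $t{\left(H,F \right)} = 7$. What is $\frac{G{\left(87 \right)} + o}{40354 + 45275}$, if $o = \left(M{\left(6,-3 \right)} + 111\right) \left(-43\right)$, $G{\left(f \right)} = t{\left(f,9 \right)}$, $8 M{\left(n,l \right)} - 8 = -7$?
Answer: $- \frac{38171}{685032} \approx -0.055721$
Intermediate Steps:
$M{\left(n,l \right)} = \frac{1}{8}$ ($M{\left(n,l \right)} = 1 + \frac{1}{8} \left(-7\right) = 1 - \frac{7}{8} = \frac{1}{8}$)
$G{\left(f \right)} = 7$
$o = - \frac{38227}{8}$ ($o = \left(\frac{1}{8} + 111\right) \left(-43\right) = \frac{889}{8} \left(-43\right) = - \frac{38227}{8} \approx -4778.4$)
$\frac{G{\left(87 \right)} + o}{40354 + 45275} = \frac{7 - \frac{38227}{8}}{40354 + 45275} = - \frac{38171}{8 \cdot 85629} = \left(- \frac{38171}{8}\right) \frac{1}{85629} = - \frac{38171}{685032}$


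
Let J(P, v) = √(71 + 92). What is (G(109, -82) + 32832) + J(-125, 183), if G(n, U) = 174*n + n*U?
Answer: 42860 + √163 ≈ 42873.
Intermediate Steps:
G(n, U) = 174*n + U*n
J(P, v) = √163
(G(109, -82) + 32832) + J(-125, 183) = (109*(174 - 82) + 32832) + √163 = (109*92 + 32832) + √163 = (10028 + 32832) + √163 = 42860 + √163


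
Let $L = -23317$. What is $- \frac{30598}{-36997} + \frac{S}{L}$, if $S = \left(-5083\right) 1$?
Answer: $\frac{901509317}{862659049} \approx 1.045$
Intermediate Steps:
$S = -5083$
$- \frac{30598}{-36997} + \frac{S}{L} = - \frac{30598}{-36997} - \frac{5083}{-23317} = \left(-30598\right) \left(- \frac{1}{36997}\right) - - \frac{5083}{23317} = \frac{30598}{36997} + \frac{5083}{23317} = \frac{901509317}{862659049}$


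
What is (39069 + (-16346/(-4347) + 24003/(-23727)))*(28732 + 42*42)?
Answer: 40965375800811584/34380423 ≈ 1.1915e+9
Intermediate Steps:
(39069 + (-16346/(-4347) + 24003/(-23727)))*(28732 + 42*42) = (39069 + (-16346*(-1/4347) + 24003*(-1/23727)))*(28732 + 1764) = (39069 + (16346/4347 - 8001/7909))*30496 = (39069 + 94500167/34380423)*30496 = (1343303246354/34380423)*30496 = 40965375800811584/34380423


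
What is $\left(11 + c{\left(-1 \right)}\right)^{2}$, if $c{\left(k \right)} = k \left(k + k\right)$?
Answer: $169$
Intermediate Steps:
$c{\left(k \right)} = 2 k^{2}$ ($c{\left(k \right)} = k 2 k = 2 k^{2}$)
$\left(11 + c{\left(-1 \right)}\right)^{2} = \left(11 + 2 \left(-1\right)^{2}\right)^{2} = \left(11 + 2 \cdot 1\right)^{2} = \left(11 + 2\right)^{2} = 13^{2} = 169$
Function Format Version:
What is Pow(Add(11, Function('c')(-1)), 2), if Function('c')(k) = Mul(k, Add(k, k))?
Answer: 169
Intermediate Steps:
Function('c')(k) = Mul(2, Pow(k, 2)) (Function('c')(k) = Mul(k, Mul(2, k)) = Mul(2, Pow(k, 2)))
Pow(Add(11, Function('c')(-1)), 2) = Pow(Add(11, Mul(2, Pow(-1, 2))), 2) = Pow(Add(11, Mul(2, 1)), 2) = Pow(Add(11, 2), 2) = Pow(13, 2) = 169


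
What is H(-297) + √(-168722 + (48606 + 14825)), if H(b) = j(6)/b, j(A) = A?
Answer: -2/99 + 3*I*√11699 ≈ -0.020202 + 324.49*I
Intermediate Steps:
H(b) = 6/b
H(-297) + √(-168722 + (48606 + 14825)) = 6/(-297) + √(-168722 + (48606 + 14825)) = 6*(-1/297) + √(-168722 + 63431) = -2/99 + √(-105291) = -2/99 + 3*I*√11699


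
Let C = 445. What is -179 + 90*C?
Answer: 39871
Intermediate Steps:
-179 + 90*C = -179 + 90*445 = -179 + 40050 = 39871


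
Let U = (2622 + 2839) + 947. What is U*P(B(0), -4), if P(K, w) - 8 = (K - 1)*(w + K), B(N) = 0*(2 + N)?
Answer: 76896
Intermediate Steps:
B(N) = 0
P(K, w) = 8 + (-1 + K)*(K + w) (P(K, w) = 8 + (K - 1)*(w + K) = 8 + (-1 + K)*(K + w))
U = 6408 (U = 5461 + 947 = 6408)
U*P(B(0), -4) = 6408*(8 + 0² - 1*0 - 1*(-4) + 0*(-4)) = 6408*(8 + 0 + 0 + 4 + 0) = 6408*12 = 76896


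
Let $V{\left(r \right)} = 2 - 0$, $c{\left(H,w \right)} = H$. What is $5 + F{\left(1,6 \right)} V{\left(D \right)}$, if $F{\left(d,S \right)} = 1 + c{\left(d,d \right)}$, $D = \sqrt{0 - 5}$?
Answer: $9$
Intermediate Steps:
$D = i \sqrt{5}$ ($D = \sqrt{-5} = i \sqrt{5} \approx 2.2361 i$)
$V{\left(r \right)} = 2$ ($V{\left(r \right)} = 2 + 0 = 2$)
$F{\left(d,S \right)} = 1 + d$
$5 + F{\left(1,6 \right)} V{\left(D \right)} = 5 + \left(1 + 1\right) 2 = 5 + 2 \cdot 2 = 5 + 4 = 9$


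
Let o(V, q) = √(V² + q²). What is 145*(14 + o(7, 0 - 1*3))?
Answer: 2030 + 145*√58 ≈ 3134.3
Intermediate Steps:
145*(14 + o(7, 0 - 1*3)) = 145*(14 + √(7² + (0 - 1*3)²)) = 145*(14 + √(49 + (0 - 3)²)) = 145*(14 + √(49 + (-3)²)) = 145*(14 + √(49 + 9)) = 145*(14 + √58) = 2030 + 145*√58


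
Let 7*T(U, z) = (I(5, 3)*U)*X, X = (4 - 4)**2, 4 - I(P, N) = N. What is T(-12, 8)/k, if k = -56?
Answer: 0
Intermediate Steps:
I(P, N) = 4 - N
X = 0 (X = 0**2 = 0)
T(U, z) = 0 (T(U, z) = (((4 - 1*3)*U)*0)/7 = (((4 - 3)*U)*0)/7 = ((1*U)*0)/7 = (U*0)/7 = (1/7)*0 = 0)
T(-12, 8)/k = 0/(-56) = 0*(-1/56) = 0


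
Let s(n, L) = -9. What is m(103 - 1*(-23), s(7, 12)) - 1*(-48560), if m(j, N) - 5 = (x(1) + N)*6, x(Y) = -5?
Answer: 48481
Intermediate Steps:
m(j, N) = -25 + 6*N (m(j, N) = 5 + (-5 + N)*6 = 5 + (-30 + 6*N) = -25 + 6*N)
m(103 - 1*(-23), s(7, 12)) - 1*(-48560) = (-25 + 6*(-9)) - 1*(-48560) = (-25 - 54) + 48560 = -79 + 48560 = 48481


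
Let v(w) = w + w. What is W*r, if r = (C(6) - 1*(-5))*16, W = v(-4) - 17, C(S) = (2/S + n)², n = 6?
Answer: -162400/9 ≈ -18044.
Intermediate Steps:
v(w) = 2*w
C(S) = (6 + 2/S)² (C(S) = (2/S + 6)² = (6 + 2/S)²)
W = -25 (W = 2*(-4) - 17 = -8 - 17 = -25)
r = 6496/9 (r = (4*(1 + 3*6)²/6² - 1*(-5))*16 = (4*(1/36)*(1 + 18)² + 5)*16 = (4*(1/36)*19² + 5)*16 = (4*(1/36)*361 + 5)*16 = (361/9 + 5)*16 = (406/9)*16 = 6496/9 ≈ 721.78)
W*r = -25*6496/9 = -162400/9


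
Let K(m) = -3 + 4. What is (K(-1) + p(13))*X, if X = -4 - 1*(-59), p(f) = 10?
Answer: 605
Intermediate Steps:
K(m) = 1
X = 55 (X = -4 + 59 = 55)
(K(-1) + p(13))*X = (1 + 10)*55 = 11*55 = 605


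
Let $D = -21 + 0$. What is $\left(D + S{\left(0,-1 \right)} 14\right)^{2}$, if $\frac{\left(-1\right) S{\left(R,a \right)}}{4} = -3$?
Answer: $21609$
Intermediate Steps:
$D = -21$
$S{\left(R,a \right)} = 12$ ($S{\left(R,a \right)} = \left(-4\right) \left(-3\right) = 12$)
$\left(D + S{\left(0,-1 \right)} 14\right)^{2} = \left(-21 + 12 \cdot 14\right)^{2} = \left(-21 + 168\right)^{2} = 147^{2} = 21609$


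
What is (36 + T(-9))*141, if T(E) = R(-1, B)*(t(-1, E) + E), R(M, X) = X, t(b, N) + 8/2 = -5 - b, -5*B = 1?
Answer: 27777/5 ≈ 5555.4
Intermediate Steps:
B = -⅕ (B = -⅕*1 = -⅕ ≈ -0.20000)
t(b, N) = -9 - b (t(b, N) = -4 + (-5 - b) = -9 - b)
T(E) = 8/5 - E/5 (T(E) = -((-9 - 1*(-1)) + E)/5 = -((-9 + 1) + E)/5 = -(-8 + E)/5 = 8/5 - E/5)
(36 + T(-9))*141 = (36 + (8/5 - ⅕*(-9)))*141 = (36 + (8/5 + 9/5))*141 = (36 + 17/5)*141 = (197/5)*141 = 27777/5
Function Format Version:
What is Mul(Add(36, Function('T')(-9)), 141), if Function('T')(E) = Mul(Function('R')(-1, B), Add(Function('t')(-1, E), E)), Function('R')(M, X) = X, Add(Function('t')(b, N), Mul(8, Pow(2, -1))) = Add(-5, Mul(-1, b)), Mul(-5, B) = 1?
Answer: Rational(27777, 5) ≈ 5555.4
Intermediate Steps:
B = Rational(-1, 5) (B = Mul(Rational(-1, 5), 1) = Rational(-1, 5) ≈ -0.20000)
Function('t')(b, N) = Add(-9, Mul(-1, b)) (Function('t')(b, N) = Add(-4, Add(-5, Mul(-1, b))) = Add(-9, Mul(-1, b)))
Function('T')(E) = Add(Rational(8, 5), Mul(Rational(-1, 5), E)) (Function('T')(E) = Mul(Rational(-1, 5), Add(Add(-9, Mul(-1, -1)), E)) = Mul(Rational(-1, 5), Add(Add(-9, 1), E)) = Mul(Rational(-1, 5), Add(-8, E)) = Add(Rational(8, 5), Mul(Rational(-1, 5), E)))
Mul(Add(36, Function('T')(-9)), 141) = Mul(Add(36, Add(Rational(8, 5), Mul(Rational(-1, 5), -9))), 141) = Mul(Add(36, Add(Rational(8, 5), Rational(9, 5))), 141) = Mul(Add(36, Rational(17, 5)), 141) = Mul(Rational(197, 5), 141) = Rational(27777, 5)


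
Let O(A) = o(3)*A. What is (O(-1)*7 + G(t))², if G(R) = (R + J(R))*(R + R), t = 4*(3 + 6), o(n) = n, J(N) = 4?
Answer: 8173881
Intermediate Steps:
t = 36 (t = 4*9 = 36)
O(A) = 3*A
G(R) = 2*R*(4 + R) (G(R) = (R + 4)*(R + R) = (4 + R)*(2*R) = 2*R*(4 + R))
(O(-1)*7 + G(t))² = ((3*(-1))*7 + 2*36*(4 + 36))² = (-3*7 + 2*36*40)² = (-21 + 2880)² = 2859² = 8173881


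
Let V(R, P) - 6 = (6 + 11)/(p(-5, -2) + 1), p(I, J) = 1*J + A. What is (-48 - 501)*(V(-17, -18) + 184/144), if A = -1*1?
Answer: 671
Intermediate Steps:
A = -1
p(I, J) = -1 + J (p(I, J) = 1*J - 1 = J - 1 = -1 + J)
V(R, P) = -5/2 (V(R, P) = 6 + (6 + 11)/((-1 - 2) + 1) = 6 + 17/(-3 + 1) = 6 + 17/(-2) = 6 + 17*(-½) = 6 - 17/2 = -5/2)
(-48 - 501)*(V(-17, -18) + 184/144) = (-48 - 501)*(-5/2 + 184/144) = -549*(-5/2 + 184*(1/144)) = -549*(-5/2 + 23/18) = -549*(-11/9) = 671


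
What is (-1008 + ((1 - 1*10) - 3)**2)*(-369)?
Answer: 318816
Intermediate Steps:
(-1008 + ((1 - 1*10) - 3)**2)*(-369) = (-1008 + ((1 - 10) - 3)**2)*(-369) = (-1008 + (-9 - 3)**2)*(-369) = (-1008 + (-12)**2)*(-369) = (-1008 + 144)*(-369) = -864*(-369) = 318816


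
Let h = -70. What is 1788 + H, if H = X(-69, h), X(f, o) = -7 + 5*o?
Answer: 1431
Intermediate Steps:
H = -357 (H = -7 + 5*(-70) = -7 - 350 = -357)
1788 + H = 1788 - 357 = 1431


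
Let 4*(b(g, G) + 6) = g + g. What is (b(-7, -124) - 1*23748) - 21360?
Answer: -90235/2 ≈ -45118.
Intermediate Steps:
b(g, G) = -6 + g/2 (b(g, G) = -6 + (g + g)/4 = -6 + (2*g)/4 = -6 + g/2)
(b(-7, -124) - 1*23748) - 21360 = ((-6 + (1/2)*(-7)) - 1*23748) - 21360 = ((-6 - 7/2) - 23748) - 21360 = (-19/2 - 23748) - 21360 = -47515/2 - 21360 = -90235/2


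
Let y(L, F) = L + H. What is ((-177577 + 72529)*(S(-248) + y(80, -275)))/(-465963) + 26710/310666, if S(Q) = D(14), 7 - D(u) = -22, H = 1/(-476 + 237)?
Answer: 142185366101645/5766227977427 ≈ 24.658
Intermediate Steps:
H = -1/239 (H = 1/(-239) = -1/239 ≈ -0.0041841)
D(u) = 29 (D(u) = 7 - 1*(-22) = 7 + 22 = 29)
S(Q) = 29
y(L, F) = -1/239 + L (y(L, F) = L - 1/239 = -1/239 + L)
((-177577 + 72529)*(S(-248) + y(80, -275)))/(-465963) + 26710/310666 = ((-177577 + 72529)*(29 + (-1/239 + 80)))/(-465963) + 26710/310666 = -105048*(29 + 19119/239)*(-1/465963) + 26710*(1/310666) = -105048*26050/239*(-1/465963) + 13355/155333 = -2736500400/239*(-1/465963) + 13355/155333 = 912166800/37121719 + 13355/155333 = 142185366101645/5766227977427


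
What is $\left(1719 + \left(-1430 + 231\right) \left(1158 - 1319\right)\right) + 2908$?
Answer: $197666$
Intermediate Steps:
$\left(1719 + \left(-1430 + 231\right) \left(1158 - 1319\right)\right) + 2908 = \left(1719 - -193039\right) + 2908 = \left(1719 + 193039\right) + 2908 = 194758 + 2908 = 197666$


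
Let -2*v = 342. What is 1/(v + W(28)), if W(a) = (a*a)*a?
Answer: 1/21781 ≈ 4.5912e-5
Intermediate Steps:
v = -171 (v = -½*342 = -171)
W(a) = a³ (W(a) = a²*a = a³)
1/(v + W(28)) = 1/(-171 + 28³) = 1/(-171 + 21952) = 1/21781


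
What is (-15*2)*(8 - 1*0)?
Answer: -240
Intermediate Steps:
(-15*2)*(8 - 1*0) = -30*(8 + 0) = -30*8 = -240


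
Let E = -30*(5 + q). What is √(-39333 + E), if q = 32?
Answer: I*√40443 ≈ 201.1*I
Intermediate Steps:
E = -1110 (E = -30*(5 + 32) = -30*37 = -1110)
√(-39333 + E) = √(-39333 - 1110) = √(-40443) = I*√40443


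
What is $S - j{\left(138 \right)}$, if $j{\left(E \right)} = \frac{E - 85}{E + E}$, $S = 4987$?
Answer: $\frac{1376359}{276} \approx 4986.8$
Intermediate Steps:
$j{\left(E \right)} = \frac{-85 + E}{2 E}$
$S - j{\left(138 \right)} = 4987 - \frac{-85 + 138}{2 \cdot 138} = 4987 - \frac{1}{2} \cdot \frac{1}{138} \cdot 53 = 4987 - \frac{53}{276} = \frac{1376359}{276}$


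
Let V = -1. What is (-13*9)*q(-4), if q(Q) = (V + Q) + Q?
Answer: 1053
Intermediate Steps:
q(Q) = -1 + 2*Q (q(Q) = (-1 + Q) + Q = -1 + 2*Q)
(-13*9)*q(-4) = (-13*9)*(-1 + 2*(-4)) = -117*(-1 - 8) = -117*(-9) = 1053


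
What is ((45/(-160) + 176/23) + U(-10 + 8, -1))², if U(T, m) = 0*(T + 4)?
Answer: 29430625/541696 ≈ 54.331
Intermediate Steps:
U(T, m) = 0 (U(T, m) = 0*(4 + T) = 0)
((45/(-160) + 176/23) + U(-10 + 8, -1))² = ((45/(-160) + 176/23) + 0)² = ((45*(-1/160) + 176*(1/23)) + 0)² = ((-9/32 + 176/23) + 0)² = (5425/736 + 0)² = (5425/736)² = 29430625/541696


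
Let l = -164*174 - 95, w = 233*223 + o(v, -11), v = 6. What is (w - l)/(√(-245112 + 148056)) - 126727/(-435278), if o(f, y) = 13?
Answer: 126727/435278 - 80603*I*√674/8088 ≈ 0.29114 - 258.73*I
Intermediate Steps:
w = 51972 (w = 233*223 + 13 = 51959 + 13 = 51972)
l = -28631 (l = -28536 - 95 = -28631)
(w - l)/(√(-245112 + 148056)) - 126727/(-435278) = (51972 - 1*(-28631))/(√(-245112 + 148056)) - 126727/(-435278) = (51972 + 28631)/(√(-97056)) - 126727*(-1/435278) = 80603/((12*I*√674)) + 126727/435278 = 80603*(-I*√674/8088) + 126727/435278 = -80603*I*√674/8088 + 126727/435278 = 126727/435278 - 80603*I*√674/8088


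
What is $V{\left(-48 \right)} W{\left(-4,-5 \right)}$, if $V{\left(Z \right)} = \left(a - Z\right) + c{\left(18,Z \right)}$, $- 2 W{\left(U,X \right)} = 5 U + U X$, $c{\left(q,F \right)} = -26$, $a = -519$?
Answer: $0$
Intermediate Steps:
$W{\left(U,X \right)} = - \frac{5 U}{2} - \frac{U X}{2}$ ($W{\left(U,X \right)} = - \frac{5 U + U X}{2} = - \frac{5 U}{2} - \frac{U X}{2}$)
$V{\left(Z \right)} = -545 - Z$ ($V{\left(Z \right)} = \left(-519 - Z\right) - 26 = -545 - Z$)
$V{\left(-48 \right)} W{\left(-4,-5 \right)} = \left(-545 - -48\right) \left(\left(- \frac{1}{2}\right) \left(-4\right) \left(5 - 5\right)\right) = \left(-545 + 48\right) \left(\left(- \frac{1}{2}\right) \left(-4\right) 0\right) = \left(-497\right) 0 = 0$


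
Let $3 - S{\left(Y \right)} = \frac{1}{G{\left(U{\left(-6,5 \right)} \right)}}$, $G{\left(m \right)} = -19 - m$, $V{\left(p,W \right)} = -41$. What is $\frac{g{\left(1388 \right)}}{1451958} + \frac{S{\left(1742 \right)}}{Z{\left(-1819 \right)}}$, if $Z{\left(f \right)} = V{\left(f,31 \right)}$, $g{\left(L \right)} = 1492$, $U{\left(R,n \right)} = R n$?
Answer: $- \frac{22894882}{327416529} \approx -0.069926$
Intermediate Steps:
$Z{\left(f \right)} = -41$
$S{\left(Y \right)} = \frac{32}{11}$ ($S{\left(Y \right)} = 3 - \frac{1}{-19 - \left(-6\right) 5} = 3 - \frac{1}{-19 - -30} = 3 - \frac{1}{-19 + 30} = 3 - \frac{1}{11} = \frac{32}{11}$)
$\frac{g{\left(1388 \right)}}{1451958} + \frac{S{\left(1742 \right)}}{Z{\left(-1819 \right)}} = \frac{1492}{1451958} + \frac{32}{11 \left(-41\right)} = 1492 \cdot \frac{1}{1451958} + \frac{32}{11} \left(- \frac{1}{41}\right) = \frac{746}{725979} - \frac{32}{451} = - \frac{22894882}{327416529}$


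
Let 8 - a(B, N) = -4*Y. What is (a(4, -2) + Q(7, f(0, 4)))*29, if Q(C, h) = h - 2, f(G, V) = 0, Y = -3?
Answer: -174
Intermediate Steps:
Q(C, h) = -2 + h
a(B, N) = -4 (a(B, N) = 8 - (-4)*(-3) = 8 - 1*12 = 8 - 12 = -4)
(a(4, -2) + Q(7, f(0, 4)))*29 = (-4 + (-2 + 0))*29 = (-4 - 2)*29 = -6*29 = -174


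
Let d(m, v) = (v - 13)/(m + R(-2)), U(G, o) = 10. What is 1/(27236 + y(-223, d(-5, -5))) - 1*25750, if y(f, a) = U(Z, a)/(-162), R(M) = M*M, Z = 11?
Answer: -56807358169/2206111 ≈ -25750.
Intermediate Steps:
R(M) = M**2
d(m, v) = (-13 + v)/(4 + m) (d(m, v) = (v - 13)/(m + (-2)**2) = (-13 + v)/(m + 4) = (-13 + v)/(4 + m))
y(f, a) = -5/81 (y(f, a) = 10/(-162) = 10*(-1/162) = -5/81)
1/(27236 + y(-223, d(-5, -5))) - 1*25750 = 1/(27236 - 5/81) - 1*25750 = 1/(2206111/81) - 25750 = 81/2206111 - 25750 = -56807358169/2206111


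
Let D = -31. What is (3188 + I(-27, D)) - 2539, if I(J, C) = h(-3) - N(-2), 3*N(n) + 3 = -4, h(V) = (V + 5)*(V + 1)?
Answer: 1942/3 ≈ 647.33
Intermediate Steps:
h(V) = (1 + V)*(5 + V) (h(V) = (5 + V)*(1 + V) = (1 + V)*(5 + V))
N(n) = -7/3 (N(n) = -1 + (1/3)*(-4) = -1 - 4/3 = -7/3)
I(J, C) = -5/3 (I(J, C) = (5 + (-3)**2 + 6*(-3)) - 1*(-7/3) = (5 + 9 - 18) + 7/3 = -4 + 7/3 = -5/3)
(3188 + I(-27, D)) - 2539 = (3188 - 5/3) - 2539 = 9559/3 - 2539 = 1942/3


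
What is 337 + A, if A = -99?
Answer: 238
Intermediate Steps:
337 + A = 337 - 99 = 238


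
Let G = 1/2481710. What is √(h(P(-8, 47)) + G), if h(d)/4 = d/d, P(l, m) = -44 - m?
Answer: √203599508910/225610 ≈ 2.0000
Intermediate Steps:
G = 1/2481710 ≈ 4.0295e-7
h(d) = 4 (h(d) = 4*(d/d) = 4*1 = 4)
√(h(P(-8, 47)) + G) = √(4 + 1/2481710) = √(9926841/2481710) = √203599508910/225610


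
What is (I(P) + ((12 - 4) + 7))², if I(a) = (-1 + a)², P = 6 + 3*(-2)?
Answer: 256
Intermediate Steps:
P = 0 (P = 6 - 6 = 0)
(I(P) + ((12 - 4) + 7))² = ((-1 + 0)² + ((12 - 4) + 7))² = ((-1)² + (8 + 7))² = (1 + 15)² = 16² = 256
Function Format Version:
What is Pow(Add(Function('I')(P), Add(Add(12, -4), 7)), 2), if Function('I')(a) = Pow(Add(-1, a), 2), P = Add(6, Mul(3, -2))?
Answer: 256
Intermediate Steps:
P = 0 (P = Add(6, -6) = 0)
Pow(Add(Function('I')(P), Add(Add(12, -4), 7)), 2) = Pow(Add(Pow(Add(-1, 0), 2), Add(Add(12, -4), 7)), 2) = Pow(Add(Pow(-1, 2), Add(8, 7)), 2) = Pow(Add(1, 15), 2) = Pow(16, 2) = 256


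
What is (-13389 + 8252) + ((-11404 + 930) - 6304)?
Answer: -21915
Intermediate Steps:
(-13389 + 8252) + ((-11404 + 930) - 6304) = -5137 + (-10474 - 6304) = -5137 - 16778 = -21915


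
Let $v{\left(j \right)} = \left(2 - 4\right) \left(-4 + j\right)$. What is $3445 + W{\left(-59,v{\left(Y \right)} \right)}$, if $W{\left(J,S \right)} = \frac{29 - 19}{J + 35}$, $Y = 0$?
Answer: $\frac{41335}{12} \approx 3444.6$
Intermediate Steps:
$v{\left(j \right)} = 8 - 2 j$ ($v{\left(j \right)} = - 2 \left(-4 + j\right) = 8 - 2 j$)
$W{\left(J,S \right)} = \frac{10}{35 + J}$
$3445 + W{\left(-59,v{\left(Y \right)} \right)} = 3445 + \frac{10}{35 - 59} = 3445 + \frac{10}{-24} = 3445 + 10 \left(- \frac{1}{24}\right) = 3445 - \frac{5}{12} = \frac{41335}{12}$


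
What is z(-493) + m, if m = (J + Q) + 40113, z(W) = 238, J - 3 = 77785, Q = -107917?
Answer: 10222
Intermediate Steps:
J = 77788 (J = 3 + 77785 = 77788)
m = 9984 (m = (77788 - 107917) + 40113 = -30129 + 40113 = 9984)
z(-493) + m = 238 + 9984 = 10222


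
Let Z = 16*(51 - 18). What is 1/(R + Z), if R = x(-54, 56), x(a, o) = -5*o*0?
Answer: 1/528 ≈ 0.0018939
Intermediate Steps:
x(a, o) = 0
R = 0
Z = 528 (Z = 16*33 = 528)
1/(R + Z) = 1/(0 + 528) = 1/528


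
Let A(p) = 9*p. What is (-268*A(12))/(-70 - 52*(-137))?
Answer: -14472/3527 ≈ -4.1032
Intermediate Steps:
(-268*A(12))/(-70 - 52*(-137)) = (-2412*12)/(-70 - 52*(-137)) = (-268*108)/(-70 + 7124) = -28944/7054 = -28944*1/7054 = -14472/3527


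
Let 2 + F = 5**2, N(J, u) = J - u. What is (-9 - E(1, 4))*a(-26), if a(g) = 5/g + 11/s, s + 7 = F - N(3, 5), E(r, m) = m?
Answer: -49/9 ≈ -5.4444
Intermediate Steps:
F = 23 (F = -2 + 5**2 = -2 + 25 = 23)
s = 18 (s = -7 + (23 - (3 - 1*5)) = -7 + (23 - (3 - 5)) = -7 + (23 - 1*(-2)) = -7 + (23 + 2) = -7 + 25 = 18)
a(g) = 11/18 + 5/g (a(g) = 5/g + 11/18 = 11/18 + 5/g)
(-9 - E(1, 4))*a(-26) = (-9 - 1*4)*(11/18 + 5/(-26)) = (-9 - 4)*(11/18 + 5*(-1/26)) = -13*(11/18 - 5/26) = -13*49/117 = -49/9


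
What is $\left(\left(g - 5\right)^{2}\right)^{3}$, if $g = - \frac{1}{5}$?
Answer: $\frac{308915776}{15625} \approx 19771.0$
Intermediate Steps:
$g = - \frac{1}{5}$ ($g = \left(-1\right) \frac{1}{5} = - \frac{1}{5} \approx -0.2$)
$\left(\left(g - 5\right)^{2}\right)^{3} = \left(\left(- \frac{1}{5} - 5\right)^{2}\right)^{3} = \left(\left(- \frac{26}{5}\right)^{2}\right)^{3} = \left(\frac{676}{25}\right)^{3} = \frac{308915776}{15625}$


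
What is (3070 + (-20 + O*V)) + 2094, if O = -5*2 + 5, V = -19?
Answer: 5239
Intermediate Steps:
O = -5 (O = -10 + 5 = -5)
(3070 + (-20 + O*V)) + 2094 = (3070 + (-20 - 5*(-19))) + 2094 = (3070 + (-20 + 95)) + 2094 = (3070 + 75) + 2094 = 3145 + 2094 = 5239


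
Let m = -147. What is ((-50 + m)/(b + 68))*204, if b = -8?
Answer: -3349/5 ≈ -669.80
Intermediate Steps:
((-50 + m)/(b + 68))*204 = ((-50 - 147)/(-8 + 68))*204 = -197/60*204 = -3349/5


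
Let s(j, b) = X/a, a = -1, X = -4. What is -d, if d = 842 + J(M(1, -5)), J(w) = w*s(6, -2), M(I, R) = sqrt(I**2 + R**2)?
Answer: -842 - 4*sqrt(26) ≈ -862.40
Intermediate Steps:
s(j, b) = 4 (s(j, b) = -4/(-1) = -4*(-1) = 4)
J(w) = 4*w (J(w) = w*4 = 4*w)
d = 842 + 4*sqrt(26) (d = 842 + 4*sqrt(1**2 + (-5)**2) = 842 + 4*sqrt(1 + 25) = 842 + 4*sqrt(26) ≈ 862.40)
-d = -(842 + 4*sqrt(26)) = -842 - 4*sqrt(26)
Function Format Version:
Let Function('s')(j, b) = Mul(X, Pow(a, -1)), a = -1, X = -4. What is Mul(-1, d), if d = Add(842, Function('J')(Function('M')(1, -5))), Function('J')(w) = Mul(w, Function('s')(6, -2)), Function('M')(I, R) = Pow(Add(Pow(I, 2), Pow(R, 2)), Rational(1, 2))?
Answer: Add(-842, Mul(-4, Pow(26, Rational(1, 2)))) ≈ -862.40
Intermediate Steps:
Function('s')(j, b) = 4 (Function('s')(j, b) = Mul(-4, Pow(-1, -1)) = Mul(-4, -1) = 4)
Function('J')(w) = Mul(4, w) (Function('J')(w) = Mul(w, 4) = Mul(4, w))
d = Add(842, Mul(4, Pow(26, Rational(1, 2)))) (d = Add(842, Mul(4, Pow(Add(Pow(1, 2), Pow(-5, 2)), Rational(1, 2)))) = Add(842, Mul(4, Pow(Add(1, 25), Rational(1, 2)))) = Add(842, Mul(4, Pow(26, Rational(1, 2)))) ≈ 862.40)
Mul(-1, d) = Mul(-1, Add(842, Mul(4, Pow(26, Rational(1, 2))))) = Add(-842, Mul(-4, Pow(26, Rational(1, 2))))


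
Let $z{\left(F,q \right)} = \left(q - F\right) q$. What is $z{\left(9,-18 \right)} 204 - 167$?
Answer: $98977$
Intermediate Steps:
$z{\left(F,q \right)} = q \left(q - F\right)$
$z{\left(9,-18 \right)} 204 - 167 = - 18 \left(-18 - 9\right) 204 - 167 = \left(-18\right) \left(-27\right) 204 - 167 = 486 \cdot 204 - 167 = 99144 - 167 = 98977$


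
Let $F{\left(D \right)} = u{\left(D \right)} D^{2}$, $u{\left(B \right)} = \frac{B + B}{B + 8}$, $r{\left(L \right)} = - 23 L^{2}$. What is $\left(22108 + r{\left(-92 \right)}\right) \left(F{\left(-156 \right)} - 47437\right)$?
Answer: $- \frac{24683381996}{37} \approx -6.6712 \cdot 10^{8}$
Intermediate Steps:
$u{\left(B \right)} = \frac{2 B}{8 + B}$
$F{\left(D \right)} = \frac{2 D^{3}}{8 + D}$ ($F{\left(D \right)} = \frac{2 D}{8 + D} D^{2} = \frac{2 D^{3}}{8 + D}$)
$\left(22108 + r{\left(-92 \right)}\right) \left(F{\left(-156 \right)} - 47437\right) = \left(22108 - 23 \left(-92\right)^{2}\right) \left(\frac{2 \left(-156\right)^{3}}{8 - 156} - 47437\right) = \left(22108 - 194672\right) \left(2 \left(-3796416\right) \frac{1}{-148} - 47437\right) = \left(22108 - 194672\right) \left(2 \left(-3796416\right) \left(- \frac{1}{148}\right) - 47437\right) = - 172564 \left(\frac{1898208}{37} - 47437\right) = \left(-172564\right) \frac{143039}{37} = - \frac{24683381996}{37}$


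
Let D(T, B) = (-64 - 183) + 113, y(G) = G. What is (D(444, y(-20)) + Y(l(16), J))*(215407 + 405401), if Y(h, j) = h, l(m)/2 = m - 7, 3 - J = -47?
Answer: -72013728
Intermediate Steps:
J = 50 (J = 3 - 1*(-47) = 3 + 47 = 50)
l(m) = -14 + 2*m (l(m) = 2*(m - 7) = 2*(-7 + m) = -14 + 2*m)
D(T, B) = -134 (D(T, B) = -247 + 113 = -134)
(D(444, y(-20)) + Y(l(16), J))*(215407 + 405401) = (-134 + (-14 + 2*16))*(215407 + 405401) = (-134 + (-14 + 32))*620808 = (-134 + 18)*620808 = -116*620808 = -72013728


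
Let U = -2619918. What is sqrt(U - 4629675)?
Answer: 13*I*sqrt(42897) ≈ 2692.5*I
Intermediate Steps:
sqrt(U - 4629675) = sqrt(-2619918 - 4629675) = sqrt(-7249593) = 13*I*sqrt(42897)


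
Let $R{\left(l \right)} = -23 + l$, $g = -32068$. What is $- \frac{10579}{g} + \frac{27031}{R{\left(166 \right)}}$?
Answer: $\frac{868342905}{4585724} \approx 189.36$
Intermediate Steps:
$- \frac{10579}{g} + \frac{27031}{R{\left(166 \right)}} = - \frac{10579}{-32068} + \frac{27031}{-23 + 166} = \left(-10579\right) \left(- \frac{1}{32068}\right) + \frac{27031}{143} = \frac{10579}{32068} + 27031 \cdot \frac{1}{143} = \frac{10579}{32068} + \frac{27031}{143} = \frac{868342905}{4585724}$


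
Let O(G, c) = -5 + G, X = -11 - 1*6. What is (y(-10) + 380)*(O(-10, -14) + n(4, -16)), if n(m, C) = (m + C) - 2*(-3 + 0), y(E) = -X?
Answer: -8337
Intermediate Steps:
X = -17 (X = -11 - 6 = -17)
y(E) = 17 (y(E) = -1*(-17) = 17)
n(m, C) = 6 + C + m (n(m, C) = (C + m) - 2*(-3) = (C + m) + 6 = 6 + C + m)
(y(-10) + 380)*(O(-10, -14) + n(4, -16)) = (17 + 380)*((-5 - 10) + (6 - 16 + 4)) = 397*(-15 - 6) = 397*(-21) = -8337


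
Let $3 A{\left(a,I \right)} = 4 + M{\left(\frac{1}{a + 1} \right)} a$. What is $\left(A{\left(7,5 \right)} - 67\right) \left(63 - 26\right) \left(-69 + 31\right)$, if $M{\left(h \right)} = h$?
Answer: $\frac{367669}{4} \approx 91917.0$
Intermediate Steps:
$A{\left(a,I \right)} = \frac{4}{3} + \frac{a}{3 \left(1 + a\right)}$ ($A{\left(a,I \right)} = \frac{4 + \frac{a}{a + 1}}{3} = \frac{4 + \frac{a}{1 + a}}{3} = \frac{4}{3} + \frac{a}{3 \left(1 + a\right)}$)
$\left(A{\left(7,5 \right)} - 67\right) \left(63 - 26\right) \left(-69 + 31\right) = \left(\frac{4 + 5 \cdot 7}{3 \left(1 + 7\right)} - 67\right) \left(63 - 26\right) \left(-69 + 31\right) = \left(\frac{4 + 35}{3 \cdot 8} - 67\right) 37 \left(-38\right) = \left(\frac{1}{3} \cdot \frac{1}{8} \cdot 39 - 67\right) 37 \left(-38\right) = \left(\frac{13}{8} - 67\right) 37 \left(-38\right) = \left(- \frac{523}{8}\right) 37 \left(-38\right) = \left(- \frac{19351}{8}\right) \left(-38\right) = \frac{367669}{4}$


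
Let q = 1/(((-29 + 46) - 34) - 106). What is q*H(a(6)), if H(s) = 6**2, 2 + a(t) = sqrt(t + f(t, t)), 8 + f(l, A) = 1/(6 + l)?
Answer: -12/41 ≈ -0.29268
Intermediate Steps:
f(l, A) = -8 + 1/(6 + l)
a(t) = -2 + sqrt(t + (-47 - 8*t)/(6 + t))
q = -1/123 (q = 1/((17 - 34) - 106) = 1/(-17 - 106) = 1/(-123) = -1/123 ≈ -0.0081301)
H(s) = 36
q*H(a(6)) = -1/123*36 = -12/41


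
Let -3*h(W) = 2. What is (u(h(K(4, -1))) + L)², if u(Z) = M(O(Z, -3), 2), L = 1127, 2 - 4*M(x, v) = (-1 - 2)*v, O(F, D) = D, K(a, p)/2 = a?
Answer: 1274641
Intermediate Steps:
K(a, p) = 2*a
h(W) = -⅔ (h(W) = -⅓*2 = -⅔)
M(x, v) = ½ + 3*v/4 (M(x, v) = ½ - (-1 - 2)*v/4 = ½ - (-3)*v/4 = ½ + 3*v/4)
u(Z) = 2 (u(Z) = ½ + (¾)*2 = ½ + 3/2 = 2)
(u(h(K(4, -1))) + L)² = (2 + 1127)² = 1129² = 1274641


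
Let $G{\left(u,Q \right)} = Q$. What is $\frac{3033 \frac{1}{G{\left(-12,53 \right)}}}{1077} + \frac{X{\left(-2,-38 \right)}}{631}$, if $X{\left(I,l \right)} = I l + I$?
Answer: $\frac{2045939}{12006037} \approx 0.17041$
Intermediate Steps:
$X{\left(I,l \right)} = I + I l$
$\frac{3033 \frac{1}{G{\left(-12,53 \right)}}}{1077} + \frac{X{\left(-2,-38 \right)}}{631} = \frac{3033 \cdot \frac{1}{53}}{1077} + \frac{\left(-2\right) \left(1 - 38\right)}{631} = 3033 \cdot \frac{1}{53} \cdot \frac{1}{1077} + \left(-2\right) \left(-37\right) \frac{1}{631} = \frac{3033}{53} \cdot \frac{1}{1077} + 74 \cdot \frac{1}{631} = \frac{1011}{19027} + \frac{74}{631} = \frac{2045939}{12006037}$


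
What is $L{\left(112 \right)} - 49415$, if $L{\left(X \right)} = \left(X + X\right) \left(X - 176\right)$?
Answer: $-63751$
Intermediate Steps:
$L{\left(X \right)} = 2 X \left(-176 + X\right)$
$L{\left(112 \right)} - 49415 = 2 \cdot 112 \left(-176 + 112\right) - 49415 = 2 \cdot 112 \left(-64\right) - 49415 = -14336 - 49415 = -63751$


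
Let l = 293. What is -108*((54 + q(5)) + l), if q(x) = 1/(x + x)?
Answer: -187434/5 ≈ -37487.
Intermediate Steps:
q(x) = 1/(2*x)
-108*((54 + q(5)) + l) = -108*((54 + (1/2)/5) + 293) = -108*((54 + (1/2)*(1/5)) + 293) = -108*((54 + 1/10) + 293) = -108*(541/10 + 293) = -108*3471/10 = -187434/5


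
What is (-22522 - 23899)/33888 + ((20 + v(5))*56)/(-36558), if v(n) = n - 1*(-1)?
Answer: -291066641/206479584 ≈ -1.4097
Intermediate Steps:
v(n) = 1 + n (v(n) = n + 1 = 1 + n)
(-22522 - 23899)/33888 + ((20 + v(5))*56)/(-36558) = (-22522 - 23899)/33888 + ((20 + (1 + 5))*56)/(-36558) = -46421*1/33888 + ((20 + 6)*56)*(-1/36558) = -46421/33888 + (26*56)*(-1/36558) = -46421/33888 + 1456*(-1/36558) = -46421/33888 - 728/18279 = -291066641/206479584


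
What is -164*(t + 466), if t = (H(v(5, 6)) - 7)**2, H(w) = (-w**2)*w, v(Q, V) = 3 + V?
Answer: -88914568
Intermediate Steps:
H(w) = -w**3
t = 541696 (t = (-(3 + 6)**3 - 7)**2 = (-1*9**3 - 7)**2 = (-1*729 - 7)**2 = (-729 - 7)**2 = (-736)**2 = 541696)
-164*(t + 466) = -164*(541696 + 466) = -164*542162 = -88914568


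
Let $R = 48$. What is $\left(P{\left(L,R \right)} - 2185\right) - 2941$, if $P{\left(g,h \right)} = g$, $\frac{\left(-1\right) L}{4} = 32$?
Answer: $-5254$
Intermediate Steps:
$L = -128$ ($L = \left(-4\right) 32 = -128$)
$\left(P{\left(L,R \right)} - 2185\right) - 2941 = \left(-128 - 2185\right) - 2941 = -2313 - 2941 = -5254$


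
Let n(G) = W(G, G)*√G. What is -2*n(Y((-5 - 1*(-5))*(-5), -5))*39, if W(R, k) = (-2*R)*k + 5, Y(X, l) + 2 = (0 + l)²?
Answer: 82134*√23 ≈ 3.9390e+5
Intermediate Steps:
Y(X, l) = -2 + l² (Y(X, l) = -2 + (0 + l)² = -2 + l²)
W(R, k) = 5 - 2*R*k (W(R, k) = -2*R*k + 5 = 5 - 2*R*k)
n(G) = √G*(5 - 2*G²) (n(G) = (5 - 2*G*G)*√G = (5 - 2*G²)*√G = √G*(5 - 2*G²))
-2*n(Y((-5 - 1*(-5))*(-5), -5))*39 = -2*√(-2 + (-5)²)*(5 - 2*(-2 + (-5)²)²)*39 = -2*√(-2 + 25)*(5 - 2*(-2 + 25)²)*39 = -2*√23*(5 - 2*23²)*39 = -2*√23*(5 - 2*529)*39 = -2*√23*(5 - 1058)*39 = -2*√23*(-1053)*39 = -(-2106)*√23*39 = (2106*√23)*39 = 82134*√23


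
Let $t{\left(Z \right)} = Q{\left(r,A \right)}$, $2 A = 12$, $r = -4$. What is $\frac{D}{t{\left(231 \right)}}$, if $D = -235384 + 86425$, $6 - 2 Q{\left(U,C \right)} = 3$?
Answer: $-99306$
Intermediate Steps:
$A = 6$ ($A = \frac{1}{2} \cdot 12 = 6$)
$Q{\left(U,C \right)} = \frac{3}{2}$ ($Q{\left(U,C \right)} = 3 - \frac{3}{2} = \frac{3}{2}$)
$t{\left(Z \right)} = \frac{3}{2}$
$D = -148959$
$\frac{D}{t{\left(231 \right)}} = - \frac{148959}{\frac{3}{2}} = \left(-148959\right) \frac{2}{3} = -99306$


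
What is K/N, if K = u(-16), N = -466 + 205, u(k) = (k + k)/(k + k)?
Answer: -1/261 ≈ -0.0038314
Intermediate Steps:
u(k) = 1 (u(k) = (2*k)/((2*k)) = (2*k)*(1/(2*k)) = 1)
N = -261
K = 1
K/N = 1/(-261) = 1*(-1/261) = -1/261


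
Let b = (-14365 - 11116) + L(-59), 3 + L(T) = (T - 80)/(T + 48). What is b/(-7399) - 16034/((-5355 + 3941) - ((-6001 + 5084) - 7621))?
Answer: 345523357/289907618 ≈ 1.1918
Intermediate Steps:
L(T) = -3 + (-80 + T)/(48 + T) (L(T) = -3 + (T - 80)/(T + 48) = -3 + (-80 + T)/(48 + T))
b = -280185/11 (b = (-14365 - 11116) + 2*(-112 - 1*(-59))/(48 - 59) = -25481 + 2*(-112 + 59)/(-11) = -25481 + 2*(-1/11)*(-53) = -25481 + 106/11 = -280185/11 ≈ -25471.)
b/(-7399) - 16034/((-5355 + 3941) - ((-6001 + 5084) - 7621)) = -280185/11/(-7399) - 16034/((-5355 + 3941) - ((-6001 + 5084) - 7621)) = -280185/11*(-1/7399) - 16034/(-1414 - (-917 - 7621)) = 280185/81389 - 16034/(-1414 - 1*(-8538)) = 280185/81389 - 16034/(-1414 + 8538) = 280185/81389 - 16034/7124 = 280185/81389 - 16034*1/7124 = 280185/81389 - 8017/3562 = 345523357/289907618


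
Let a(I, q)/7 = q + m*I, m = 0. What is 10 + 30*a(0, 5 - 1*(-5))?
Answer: 2110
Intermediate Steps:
a(I, q) = 7*q (a(I, q) = 7*(q + 0*I) = 7*(q + 0) = 7*q)
10 + 30*a(0, 5 - 1*(-5)) = 10 + 30*(7*(5 - 1*(-5))) = 10 + 30*(7*(5 + 5)) = 10 + 30*(7*10) = 10 + 30*70 = 10 + 2100 = 2110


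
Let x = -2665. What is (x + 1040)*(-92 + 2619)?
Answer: -4106375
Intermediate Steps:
(x + 1040)*(-92 + 2619) = (-2665 + 1040)*(-92 + 2619) = -1625*2527 = -4106375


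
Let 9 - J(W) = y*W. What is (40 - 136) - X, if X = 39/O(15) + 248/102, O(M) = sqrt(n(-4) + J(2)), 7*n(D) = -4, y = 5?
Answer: -5020/51 + 39*I*sqrt(77)/11 ≈ -98.431 + 31.111*I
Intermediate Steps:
n(D) = -4/7 (n(D) = (1/7)*(-4) = -4/7)
J(W) = 9 - 5*W
O(M) = I*sqrt(77)/7 (O(M) = sqrt(-4/7 + (9 - 5*2)) = sqrt(-4/7 + (9 - 10)) = sqrt(-4/7 - 1) = sqrt(-11/7) = I*sqrt(77)/7)
X = 124/51 - 39*I*sqrt(77)/11 (X = 39/((I*sqrt(77)/7)) + 248/102 = 39*(-I*sqrt(77)/11) + 248*(1/102) = -39*I*sqrt(77)/11 + 124/51 = 124/51 - 39*I*sqrt(77)/11 ≈ 2.4314 - 31.111*I)
(40 - 136) - X = (40 - 136) - (124/51 - 39*I*sqrt(77)/11) = -96 + (-124/51 + 39*I*sqrt(77)/11) = -5020/51 + 39*I*sqrt(77)/11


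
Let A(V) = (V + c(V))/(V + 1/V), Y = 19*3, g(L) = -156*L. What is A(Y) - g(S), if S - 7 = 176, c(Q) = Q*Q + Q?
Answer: 92972691/3250 ≈ 28607.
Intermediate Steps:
c(Q) = Q + Q**2 (c(Q) = Q**2 + Q = Q + Q**2)
S = 183 (S = 7 + 176 = 183)
Y = 57
A(V) = (V + V*(1 + V))/(V + 1/V)
A(Y) - g(S) = 57**2*(2 + 57)/(1 + 57**2) - (-156)*183 = 3249*59/(1 + 3249) - 1*(-28548) = 3249*59/3250 + 28548 = 3249*(1/3250)*59 + 28548 = 191691/3250 + 28548 = 92972691/3250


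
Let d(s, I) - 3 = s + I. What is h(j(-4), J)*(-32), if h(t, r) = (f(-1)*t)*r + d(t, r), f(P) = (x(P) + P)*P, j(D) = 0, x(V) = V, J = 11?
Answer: -448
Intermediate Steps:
d(s, I) = 3 + I + s (d(s, I) = 3 + (s + I) = 3 + (I + s) = 3 + I + s)
f(P) = 2*P² (f(P) = (P + P)*P = (2*P)*P = 2*P²)
h(t, r) = 3 + r + t + 2*r*t (h(t, r) = ((2*(-1)²)*t)*r + (3 + r + t) = ((2*1)*t)*r + (3 + r + t) = (2*t)*r + (3 + r + t) = 2*r*t + (3 + r + t) = 3 + r + t + 2*r*t)
h(j(-4), J)*(-32) = (3 + 11 + 0 + 2*11*0)*(-32) = (3 + 11 + 0 + 0)*(-32) = 14*(-32) = -448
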